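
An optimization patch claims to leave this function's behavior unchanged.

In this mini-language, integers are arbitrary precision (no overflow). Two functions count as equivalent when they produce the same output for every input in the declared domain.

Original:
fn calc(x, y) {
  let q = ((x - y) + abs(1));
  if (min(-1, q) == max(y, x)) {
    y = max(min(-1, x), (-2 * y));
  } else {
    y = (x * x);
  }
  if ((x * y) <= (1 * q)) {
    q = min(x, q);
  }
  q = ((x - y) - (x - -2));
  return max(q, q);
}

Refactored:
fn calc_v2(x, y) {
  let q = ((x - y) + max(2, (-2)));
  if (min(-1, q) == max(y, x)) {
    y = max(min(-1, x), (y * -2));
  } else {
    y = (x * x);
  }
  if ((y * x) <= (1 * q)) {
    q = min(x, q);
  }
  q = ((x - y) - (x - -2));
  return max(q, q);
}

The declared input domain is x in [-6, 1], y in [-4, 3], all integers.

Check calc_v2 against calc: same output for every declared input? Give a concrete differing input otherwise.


Try x=-6, y=-2.
calc: q becomes -3; next (min(-1, q) == max(y, x)) evaluates to false; next y becomes 36; next ((x * y) <= (1 * q)) evaluates to true; next q becomes -6; next q becomes -38; next final value -38
calc_v2: q becomes -2; next (min(-1, q) == max(y, x)) evaluates to true; next y becomes 4; next ((y * x) <= (1 * q)) evaluates to true; next q becomes -6; next q becomes -6; next final value -6
-38 against -6: the behavior changed.
verdict: not equivalent; witness: x=-6, y=-2


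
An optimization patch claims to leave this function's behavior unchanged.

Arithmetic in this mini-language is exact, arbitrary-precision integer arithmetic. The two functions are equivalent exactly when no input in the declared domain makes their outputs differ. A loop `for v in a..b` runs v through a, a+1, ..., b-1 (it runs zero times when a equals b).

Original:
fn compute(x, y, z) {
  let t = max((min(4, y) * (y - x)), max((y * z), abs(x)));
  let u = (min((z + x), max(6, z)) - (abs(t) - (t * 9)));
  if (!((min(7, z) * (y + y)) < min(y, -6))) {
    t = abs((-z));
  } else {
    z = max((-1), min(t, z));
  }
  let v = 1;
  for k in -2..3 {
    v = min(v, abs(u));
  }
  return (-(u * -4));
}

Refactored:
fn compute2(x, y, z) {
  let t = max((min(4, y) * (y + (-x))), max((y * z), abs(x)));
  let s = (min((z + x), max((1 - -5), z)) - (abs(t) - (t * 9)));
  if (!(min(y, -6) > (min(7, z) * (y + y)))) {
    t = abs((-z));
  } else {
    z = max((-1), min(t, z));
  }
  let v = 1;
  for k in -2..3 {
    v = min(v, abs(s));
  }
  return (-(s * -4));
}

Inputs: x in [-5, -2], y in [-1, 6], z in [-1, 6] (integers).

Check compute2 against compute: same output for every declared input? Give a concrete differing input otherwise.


Side by side, the visible changes include: comparison usage differs, local variable names differ, constant usage differs, arithmetic usage differs.
As a probe, take x=-4, y=6, z=1: compute runs t becomes 40; next u becomes 317; next (!((min(7, z) * (y + y)) < min(y, -6))) evaluates to true; next t becomes 1; next v becomes 1; next at k=-2:; next v becomes 1; next at k=-1:; next v becomes 1; next at k=0:; next v becomes 1; next at k=1:; next v becomes 1; next at k=2:; next v becomes 1; next final value 1268; compute2 runs t becomes 40; next s becomes 317; next (!(min(y, -6) > (min(7, z) * (y + y)))) evaluates to true; next t becomes 1; next v becomes 1; next at k=-2:; next v becomes 1; next at k=-1:; next v becomes 1; next at k=0:; next v becomes 1; next at k=1:; next v becomes 1; next at k=2:; next v becomes 1; next final value 1268; both end at 1268.
Checked all 256 inputs in the declared domain: the outputs agree on every one.
verdict: equivalent


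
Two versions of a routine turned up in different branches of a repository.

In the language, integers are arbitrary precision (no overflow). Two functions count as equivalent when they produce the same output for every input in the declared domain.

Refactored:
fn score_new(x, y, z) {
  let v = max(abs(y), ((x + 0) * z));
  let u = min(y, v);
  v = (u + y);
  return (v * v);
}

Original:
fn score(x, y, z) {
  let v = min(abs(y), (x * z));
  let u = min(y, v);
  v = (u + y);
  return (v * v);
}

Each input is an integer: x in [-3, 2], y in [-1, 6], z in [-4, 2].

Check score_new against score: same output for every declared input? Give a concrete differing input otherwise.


Input x=-3, y=-1, z=1: 16 from score versus 4 from score_new.
verdict: not equivalent; witness: x=-3, y=-1, z=1


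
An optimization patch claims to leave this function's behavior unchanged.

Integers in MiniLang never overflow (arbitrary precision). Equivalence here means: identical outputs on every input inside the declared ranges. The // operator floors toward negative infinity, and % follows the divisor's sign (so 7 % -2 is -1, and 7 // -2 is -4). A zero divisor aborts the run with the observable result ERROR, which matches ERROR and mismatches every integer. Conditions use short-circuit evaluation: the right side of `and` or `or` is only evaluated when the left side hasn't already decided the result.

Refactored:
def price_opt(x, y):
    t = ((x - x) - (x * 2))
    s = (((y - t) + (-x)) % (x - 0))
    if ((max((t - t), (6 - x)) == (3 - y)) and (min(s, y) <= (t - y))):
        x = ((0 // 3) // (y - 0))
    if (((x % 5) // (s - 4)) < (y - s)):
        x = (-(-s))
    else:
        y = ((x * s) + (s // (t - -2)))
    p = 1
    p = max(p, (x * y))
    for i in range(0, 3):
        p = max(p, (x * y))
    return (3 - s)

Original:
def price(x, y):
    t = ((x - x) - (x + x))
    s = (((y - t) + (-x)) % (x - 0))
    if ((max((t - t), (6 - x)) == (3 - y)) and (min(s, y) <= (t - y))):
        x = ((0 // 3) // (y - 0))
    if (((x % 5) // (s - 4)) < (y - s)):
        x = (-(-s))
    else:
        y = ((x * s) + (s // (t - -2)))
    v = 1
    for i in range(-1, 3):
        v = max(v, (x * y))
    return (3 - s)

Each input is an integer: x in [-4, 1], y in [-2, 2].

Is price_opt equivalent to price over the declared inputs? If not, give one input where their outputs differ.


Side by side, the visible changes include: loop structure differs, and statement counts differ, and local variable names differ, and constant usage differs, and min/max/abs usage differs, and arithmetic usage differs.
One worked example (x=-4, y=1) — price: t=8, then s=-3, then ((max((t - t), (6 - x)) == (3 - y)) and (min(s, y) <= (t - y))) is false, then (((x % 5) // (s - 4)) < (y - s)) is true, then x=-3, then v=1, then (i=-1), then v=1, then (i=0), then v=1, then (i=1), then v=1, then (i=2), then v=1, then returns 6; price_opt: t=8, then s=-3, then ((max((t - t), (6 - x)) == (3 - y)) and (min(s, y) <= (t - y))) is false, then (((x % 5) // (s - 4)) < (y - s)) is true, then x=-3, then p=1, then p=1, then (i=0), then p=1, then (i=1), then p=1, then (i=2), then p=1, then returns 6; agreement on 6.
Across all 30 domain points the two functions coincide.
verdict: equivalent


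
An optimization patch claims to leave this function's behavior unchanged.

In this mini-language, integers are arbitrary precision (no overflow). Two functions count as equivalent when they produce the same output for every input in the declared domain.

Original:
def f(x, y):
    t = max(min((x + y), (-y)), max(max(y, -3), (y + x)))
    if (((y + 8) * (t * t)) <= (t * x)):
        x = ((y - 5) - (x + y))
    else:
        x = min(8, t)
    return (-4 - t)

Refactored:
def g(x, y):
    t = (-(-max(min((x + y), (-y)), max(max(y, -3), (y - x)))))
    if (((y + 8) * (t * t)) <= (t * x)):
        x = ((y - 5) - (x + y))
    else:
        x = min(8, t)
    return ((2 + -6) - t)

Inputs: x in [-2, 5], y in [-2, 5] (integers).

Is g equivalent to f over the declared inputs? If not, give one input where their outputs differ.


Input x=-2, y=-2: -2 from f versus -4 from g.
verdict: not equivalent; witness: x=-2, y=-2


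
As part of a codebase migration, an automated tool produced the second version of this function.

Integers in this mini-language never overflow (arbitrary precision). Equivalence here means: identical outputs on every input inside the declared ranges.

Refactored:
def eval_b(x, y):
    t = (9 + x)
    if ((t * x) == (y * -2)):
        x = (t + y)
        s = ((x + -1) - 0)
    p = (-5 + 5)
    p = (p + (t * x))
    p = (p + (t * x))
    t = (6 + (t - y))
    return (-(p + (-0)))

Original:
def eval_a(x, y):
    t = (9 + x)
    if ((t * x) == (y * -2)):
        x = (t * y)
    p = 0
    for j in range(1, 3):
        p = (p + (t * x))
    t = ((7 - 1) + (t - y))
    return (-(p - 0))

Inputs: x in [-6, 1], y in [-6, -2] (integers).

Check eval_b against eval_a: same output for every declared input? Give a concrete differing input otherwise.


Run the pair on x=1, y=-5.
eval_a: t := 10 | ((t * x) == (y * -2)): true | x := -50 | p := 0 | iter j=1: | p := -500 | iter j=2: | p := -1000 | t := 21 | result 1000
eval_b: t := 10 | ((t * x) == (y * -2)): true | x := 5 | s := 4 | p := 0 | p := 50 | p := 100 | t := 21 | result -100
1000 against -100: the behavior changed.
verdict: not equivalent; witness: x=1, y=-5


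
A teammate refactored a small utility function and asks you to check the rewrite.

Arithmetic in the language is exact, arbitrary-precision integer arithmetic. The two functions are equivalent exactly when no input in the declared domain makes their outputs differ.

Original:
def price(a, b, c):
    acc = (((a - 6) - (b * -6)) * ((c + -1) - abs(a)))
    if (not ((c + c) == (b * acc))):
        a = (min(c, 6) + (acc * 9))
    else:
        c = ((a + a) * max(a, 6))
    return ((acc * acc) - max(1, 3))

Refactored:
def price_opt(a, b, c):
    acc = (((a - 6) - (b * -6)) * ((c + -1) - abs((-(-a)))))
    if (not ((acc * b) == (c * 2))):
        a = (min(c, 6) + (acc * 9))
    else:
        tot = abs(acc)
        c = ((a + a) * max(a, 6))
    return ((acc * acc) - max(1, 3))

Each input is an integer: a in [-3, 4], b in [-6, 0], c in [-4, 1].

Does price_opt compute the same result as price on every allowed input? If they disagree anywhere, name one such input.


Side by side, the visible changes include: min/max/abs usage differs; also statement counts differ; also local variable names differ; also arithmetic usage differs; also constant usage differs.
Spot check at a=4, b=-6, c=-2 — price: acc becomes 266; next (not ((c + c) == (b * acc))) evaluates to true; next a becomes 2392; next final value 70753. price_opt: acc becomes 266; next (not ((acc * b) == (c * 2))) evaluates to true; next a becomes 2392; next final value 70753. Both give 70753.
Across all 336 domain points the two functions coincide.
verdict: equivalent


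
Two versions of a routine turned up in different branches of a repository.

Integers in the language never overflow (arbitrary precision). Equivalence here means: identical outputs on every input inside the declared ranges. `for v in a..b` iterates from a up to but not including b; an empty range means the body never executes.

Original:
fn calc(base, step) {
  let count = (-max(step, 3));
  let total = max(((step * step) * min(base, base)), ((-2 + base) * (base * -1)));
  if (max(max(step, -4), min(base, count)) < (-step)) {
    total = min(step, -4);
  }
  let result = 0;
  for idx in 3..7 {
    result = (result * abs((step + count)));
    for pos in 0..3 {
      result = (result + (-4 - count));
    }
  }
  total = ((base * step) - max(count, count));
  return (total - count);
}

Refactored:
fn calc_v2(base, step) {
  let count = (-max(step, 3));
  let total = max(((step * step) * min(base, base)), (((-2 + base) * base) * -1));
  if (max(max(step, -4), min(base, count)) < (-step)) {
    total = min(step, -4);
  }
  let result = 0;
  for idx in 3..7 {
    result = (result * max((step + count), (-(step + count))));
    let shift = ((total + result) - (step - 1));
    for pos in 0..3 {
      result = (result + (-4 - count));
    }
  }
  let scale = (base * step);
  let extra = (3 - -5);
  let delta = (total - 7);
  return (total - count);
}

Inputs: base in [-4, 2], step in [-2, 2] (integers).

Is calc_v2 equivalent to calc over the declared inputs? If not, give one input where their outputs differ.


These are not equivalent — on base=-4, step=-2 the outputs split (14 vs -1).
calc: count becomes -3; next total becomes -16; next (max(max(step, -4), min(base, count)) < (-step)) evaluates to true; next total becomes -4; next result becomes 0; next at idx=3:; next result becomes 0; next at pos=0:; next result becomes -1; next at pos=1:; next result becomes -2; next at pos=2:; next result becomes -3; next at idx=4:; next result becomes -15; next at pos=0:; next result becomes -16; next at pos=1:; next result becomes -17; next at pos=2:; next result becomes -18; next at idx=5:; next result becomes -90; next at pos=0:; next result becomes -91; next at pos=1:; next result becomes -92; next at pos=2:; next result becomes -93; next at idx=6:; next result becomes -465; next at pos=0:; next result becomes -466; next at pos=1:; next result becomes -467; next at pos=2:; next result becomes -468; next total becomes 11; next final value 14
calc_v2: count becomes -3; next total becomes -16; next (max(max(step, -4), min(base, count)) < (-step)) evaluates to true; next total becomes -4; next result becomes 0; next at idx=3:; next result becomes 0; next shift becomes -1; next at pos=0:; next result becomes -1; next at pos=1:; next result becomes -2; next at pos=2:; next result becomes -3; next at idx=4:; next result becomes -15; next shift becomes -16; next at pos=0:; next result becomes -16; next at pos=1:; next result becomes -17; next at pos=2:; next result becomes -18; next at idx=5:; next result becomes -90; next shift becomes -91; next at pos=0:; next result becomes -91; next at pos=1:; next result becomes -92; next at pos=2:; next result becomes -93; next at idx=6:; next result becomes -465; next shift becomes -466; next at pos=0:; next result becomes -466; next at pos=1:; next result becomes -467; next at pos=2:; next result becomes -468; next scale becomes 8; next extra becomes 8; next delta becomes -11; next final value -1
verdict: not equivalent; witness: base=-4, step=-2


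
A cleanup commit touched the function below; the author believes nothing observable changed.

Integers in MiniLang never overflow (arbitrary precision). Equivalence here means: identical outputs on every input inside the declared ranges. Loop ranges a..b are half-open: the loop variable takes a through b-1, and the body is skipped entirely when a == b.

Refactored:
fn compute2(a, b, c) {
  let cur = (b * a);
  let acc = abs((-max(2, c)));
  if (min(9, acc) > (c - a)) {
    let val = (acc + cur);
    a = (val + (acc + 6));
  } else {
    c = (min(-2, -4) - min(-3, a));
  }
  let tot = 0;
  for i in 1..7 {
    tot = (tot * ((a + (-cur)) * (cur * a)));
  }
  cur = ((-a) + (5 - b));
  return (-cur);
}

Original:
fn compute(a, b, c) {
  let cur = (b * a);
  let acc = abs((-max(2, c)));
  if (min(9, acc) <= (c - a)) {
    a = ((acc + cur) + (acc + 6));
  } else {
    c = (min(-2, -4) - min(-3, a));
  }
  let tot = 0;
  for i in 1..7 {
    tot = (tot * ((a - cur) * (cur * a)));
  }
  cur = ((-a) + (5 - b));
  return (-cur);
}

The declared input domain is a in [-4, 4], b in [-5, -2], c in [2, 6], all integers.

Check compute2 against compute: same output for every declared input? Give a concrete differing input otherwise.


Evaluate both at a=-4, b=-5, c=2.
compute: cur = 20; acc = 2; (min(9, acc) <= (c - a)) -> true; a = 30; tot = 0; [i=1]; tot = 0; [i=2]; tot = 0; [i=3]; tot = 0; [i=4]; tot = 0; [i=5]; tot = 0; [i=6]; tot = 0; cur = -20; return 20
compute2: cur = 20; acc = 2; (min(9, acc) > (c - a)) -> false; c = 0; tot = 0; [i=1]; tot = 0; [i=2]; tot = 0; [i=3]; tot = 0; [i=4]; tot = 0; [i=5]; tot = 0; [i=6]; tot = 0; cur = 14; return -14
20 vs -14 — the two versions disagree here.
verdict: not equivalent; witness: a=-4, b=-5, c=2


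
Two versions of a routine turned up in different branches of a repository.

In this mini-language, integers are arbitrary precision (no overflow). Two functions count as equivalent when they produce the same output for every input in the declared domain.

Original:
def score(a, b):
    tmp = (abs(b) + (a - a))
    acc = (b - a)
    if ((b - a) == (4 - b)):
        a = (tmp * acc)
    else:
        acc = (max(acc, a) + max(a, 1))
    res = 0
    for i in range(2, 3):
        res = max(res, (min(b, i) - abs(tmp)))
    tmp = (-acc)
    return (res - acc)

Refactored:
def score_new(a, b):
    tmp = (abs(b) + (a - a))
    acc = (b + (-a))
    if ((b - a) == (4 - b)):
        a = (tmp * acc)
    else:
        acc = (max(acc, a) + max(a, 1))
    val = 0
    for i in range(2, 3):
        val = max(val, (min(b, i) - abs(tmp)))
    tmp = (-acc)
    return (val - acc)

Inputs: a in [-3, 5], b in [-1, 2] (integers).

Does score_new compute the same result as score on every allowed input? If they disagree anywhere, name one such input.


This is a faithful refactor — arithmetic usage differs, and local variable names differ, but the computed results match everywhere.
One worked example (a=1, b=2) — score: tmp = 2; acc = 1; ((b - a) == (4 - b)) -> false; acc = 2; res = 0; [i=2]; res = 0; tmp = -2; return -2; score_new: tmp = 2; acc = 1; ((b - a) == (4 - b)) -> false; acc = 2; val = 0; [i=2]; val = 0; tmp = -2; return -2; agreement on -2.
An exhaustive pass over the 36 declared inputs shows identical outputs.
verdict: equivalent


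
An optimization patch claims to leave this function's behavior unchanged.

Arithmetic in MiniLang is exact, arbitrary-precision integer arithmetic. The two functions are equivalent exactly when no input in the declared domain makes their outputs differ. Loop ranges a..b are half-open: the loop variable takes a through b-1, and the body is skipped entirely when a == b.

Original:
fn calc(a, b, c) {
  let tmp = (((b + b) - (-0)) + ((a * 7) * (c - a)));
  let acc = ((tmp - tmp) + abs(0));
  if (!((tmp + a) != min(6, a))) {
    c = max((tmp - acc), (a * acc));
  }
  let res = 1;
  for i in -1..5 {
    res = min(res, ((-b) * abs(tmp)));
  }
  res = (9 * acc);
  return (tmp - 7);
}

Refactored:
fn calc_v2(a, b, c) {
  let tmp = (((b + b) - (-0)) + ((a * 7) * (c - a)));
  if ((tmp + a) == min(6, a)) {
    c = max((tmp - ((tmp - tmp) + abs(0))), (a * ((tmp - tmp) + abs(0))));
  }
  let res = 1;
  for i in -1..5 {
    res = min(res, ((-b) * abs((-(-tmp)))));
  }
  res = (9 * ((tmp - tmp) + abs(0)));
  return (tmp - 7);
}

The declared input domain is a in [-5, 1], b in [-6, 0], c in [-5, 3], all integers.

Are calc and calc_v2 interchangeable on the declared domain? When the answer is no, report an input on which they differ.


Side by side, the visible changes include: min/max/abs usage differs, and arithmetic usage differs, and statement counts differ, and local variable names differ, and comparison usage differs, and constant usage differs, and boolean connective usage differs.
Spot check at a=-5, b=-4, c=-3 — calc: tmp=-78, then acc=0, then (!((tmp + a) != min(6, a))) is false, then res=1, then (i=-1), then res=1, then (i=0), then res=1, then (i=1), then res=1, then (i=2), then res=1, then (i=3), then res=1, then (i=4), then res=1, then res=0, then returns -85. calc_v2: tmp=-78, then ((tmp + a) == min(6, a)) is false, then res=1, then (i=-1), then res=1, then (i=0), then res=1, then (i=1), then res=1, then (i=2), then res=1, then (i=3), then res=1, then (i=4), then res=1, then res=0, then returns -85. Both give -85.
An exhaustive pass over the 441 declared inputs shows identical outputs.
verdict: equivalent


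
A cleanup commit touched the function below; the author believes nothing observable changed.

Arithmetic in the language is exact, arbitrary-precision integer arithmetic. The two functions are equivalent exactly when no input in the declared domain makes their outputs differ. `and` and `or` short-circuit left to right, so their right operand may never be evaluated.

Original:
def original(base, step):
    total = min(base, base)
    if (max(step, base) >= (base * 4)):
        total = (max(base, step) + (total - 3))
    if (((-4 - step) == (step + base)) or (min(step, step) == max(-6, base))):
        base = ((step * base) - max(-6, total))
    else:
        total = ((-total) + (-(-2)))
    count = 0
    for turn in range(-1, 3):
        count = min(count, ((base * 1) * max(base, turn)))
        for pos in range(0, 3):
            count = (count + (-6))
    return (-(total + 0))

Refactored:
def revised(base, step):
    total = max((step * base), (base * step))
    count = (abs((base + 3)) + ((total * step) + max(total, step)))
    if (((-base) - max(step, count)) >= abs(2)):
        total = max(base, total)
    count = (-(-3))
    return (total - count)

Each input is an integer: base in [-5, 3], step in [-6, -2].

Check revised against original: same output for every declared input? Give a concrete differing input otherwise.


At base=-5, step=-6: original gives -15, revised gives 27.
verdict: not equivalent; witness: base=-5, step=-6


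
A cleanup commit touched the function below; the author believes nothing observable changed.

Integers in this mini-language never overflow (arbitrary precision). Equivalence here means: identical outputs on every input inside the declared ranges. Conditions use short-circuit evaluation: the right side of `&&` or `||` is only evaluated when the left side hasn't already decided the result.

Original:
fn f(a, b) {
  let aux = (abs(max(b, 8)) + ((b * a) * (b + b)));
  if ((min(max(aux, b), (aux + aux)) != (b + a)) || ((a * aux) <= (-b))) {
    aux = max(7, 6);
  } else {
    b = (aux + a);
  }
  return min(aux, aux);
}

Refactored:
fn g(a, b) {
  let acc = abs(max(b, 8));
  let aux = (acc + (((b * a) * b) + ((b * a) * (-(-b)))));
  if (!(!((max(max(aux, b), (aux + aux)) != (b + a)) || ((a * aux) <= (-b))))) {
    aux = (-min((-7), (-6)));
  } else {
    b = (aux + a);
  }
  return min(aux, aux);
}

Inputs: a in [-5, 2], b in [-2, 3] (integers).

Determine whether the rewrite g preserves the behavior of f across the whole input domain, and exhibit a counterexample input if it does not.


There is a counterexample at a=-5, b=1: -2 on one side, 7 on the other.
f: aux = -2; ((min(max(aux, b), (aux + aux)) != (b + a)) || ((a * aux) <= (-b))) -> false; b = -7; return -2
g: acc = 8; aux = -2; (!(!((max(max(aux, b), (aux + aux)) != (b + a)) || ((a * aux) <= (-b))))) -> true; aux = 7; return 7
verdict: not equivalent; witness: a=-5, b=1


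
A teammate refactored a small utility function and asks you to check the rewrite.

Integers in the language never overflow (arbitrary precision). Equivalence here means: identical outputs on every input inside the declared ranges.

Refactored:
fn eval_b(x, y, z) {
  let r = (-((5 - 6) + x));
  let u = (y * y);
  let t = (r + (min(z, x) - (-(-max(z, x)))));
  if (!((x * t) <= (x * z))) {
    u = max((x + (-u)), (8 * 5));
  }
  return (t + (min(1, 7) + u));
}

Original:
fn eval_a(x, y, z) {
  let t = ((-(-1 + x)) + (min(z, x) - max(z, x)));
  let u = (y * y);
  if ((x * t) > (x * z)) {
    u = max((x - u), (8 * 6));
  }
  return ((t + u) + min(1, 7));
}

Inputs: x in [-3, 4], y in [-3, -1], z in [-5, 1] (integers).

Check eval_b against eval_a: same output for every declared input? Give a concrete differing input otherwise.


Run the pair on x=-3, y=-3, z=1.
eval_a: t becomes 0; next u becomes 9; next ((x * t) > (x * z)) evaluates to true; next u becomes 48; next final value 49
eval_b: r becomes 4; next u becomes 9; next t becomes 0; next (!((x * t) <= (x * z))) evaluates to true; next u becomes 40; next final value 41
49 != 41, so the rewrite changes behavior.
verdict: not equivalent; witness: x=-3, y=-3, z=1


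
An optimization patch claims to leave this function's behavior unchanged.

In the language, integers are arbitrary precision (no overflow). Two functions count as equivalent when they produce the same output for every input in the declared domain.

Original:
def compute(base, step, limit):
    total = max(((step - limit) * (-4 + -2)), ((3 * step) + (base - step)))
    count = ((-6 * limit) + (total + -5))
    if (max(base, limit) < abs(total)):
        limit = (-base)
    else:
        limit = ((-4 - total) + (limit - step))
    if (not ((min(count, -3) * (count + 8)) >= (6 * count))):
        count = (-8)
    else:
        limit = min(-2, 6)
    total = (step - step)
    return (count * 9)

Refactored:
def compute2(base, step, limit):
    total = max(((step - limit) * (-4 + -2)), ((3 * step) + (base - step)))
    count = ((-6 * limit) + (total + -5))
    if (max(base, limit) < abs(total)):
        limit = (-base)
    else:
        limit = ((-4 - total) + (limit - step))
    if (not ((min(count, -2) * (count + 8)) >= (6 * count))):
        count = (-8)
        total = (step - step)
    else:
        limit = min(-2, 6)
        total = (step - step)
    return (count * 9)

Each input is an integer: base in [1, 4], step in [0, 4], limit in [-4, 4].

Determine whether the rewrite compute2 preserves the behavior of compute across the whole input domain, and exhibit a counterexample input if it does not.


Take base=1, step=1, limit=0.
compute: total=3, then count=-2, then (max(base, limit) < abs(total)) is true, then limit=-1, then (not ((min(count, -3) * (count + 8)) >= (6 * count))) is true, then count=-8, then total=0, then returns -72
compute2: total=3, then count=-2, then (max(base, limit) < abs(total)) is true, then limit=-1, then (not ((min(count, -2) * (count + 8)) >= (6 * count))) is false, then limit=-2, then total=0, then returns -18
-72 and -18 differ, so these are not the same function on this domain.
verdict: not equivalent; witness: base=1, step=1, limit=0


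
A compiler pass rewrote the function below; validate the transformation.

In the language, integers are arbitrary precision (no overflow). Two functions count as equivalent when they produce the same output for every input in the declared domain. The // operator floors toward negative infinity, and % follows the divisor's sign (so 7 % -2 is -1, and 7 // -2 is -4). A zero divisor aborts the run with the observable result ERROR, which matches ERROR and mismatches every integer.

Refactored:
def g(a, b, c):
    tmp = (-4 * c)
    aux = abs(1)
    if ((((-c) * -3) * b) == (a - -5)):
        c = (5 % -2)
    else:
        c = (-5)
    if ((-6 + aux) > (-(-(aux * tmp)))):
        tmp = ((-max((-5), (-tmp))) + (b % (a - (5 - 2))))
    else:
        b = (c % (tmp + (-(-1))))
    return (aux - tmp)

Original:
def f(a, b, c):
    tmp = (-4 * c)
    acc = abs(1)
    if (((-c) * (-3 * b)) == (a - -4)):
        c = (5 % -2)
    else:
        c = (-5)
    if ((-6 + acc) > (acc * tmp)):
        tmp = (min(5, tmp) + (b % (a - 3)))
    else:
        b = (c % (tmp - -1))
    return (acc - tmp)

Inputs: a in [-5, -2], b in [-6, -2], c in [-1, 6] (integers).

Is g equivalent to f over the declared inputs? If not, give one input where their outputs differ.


Equivalent. The edit looks behavioral (`-4` became `-5`), but over these ranges it never changes the outcome.
Every one of the 160 inputs gives matching results.
One worked example (a=-3, b=-6, c=1) — f: tmp := -4 | acc := 1 | (((-c) * (-3 * b)) == (a - -4)): false | c := -5 | ((-6 + acc) > (acc * tmp)): false | b := -2 | result 5; g: tmp := -4 | aux := 1 | ((((-c) * -3) * b) == (a - -5)): false | c := -5 | ((-6 + aux) > (-(-(aux * tmp)))): false | b := -2 | result 5; agreement on 5.
verdict: equivalent


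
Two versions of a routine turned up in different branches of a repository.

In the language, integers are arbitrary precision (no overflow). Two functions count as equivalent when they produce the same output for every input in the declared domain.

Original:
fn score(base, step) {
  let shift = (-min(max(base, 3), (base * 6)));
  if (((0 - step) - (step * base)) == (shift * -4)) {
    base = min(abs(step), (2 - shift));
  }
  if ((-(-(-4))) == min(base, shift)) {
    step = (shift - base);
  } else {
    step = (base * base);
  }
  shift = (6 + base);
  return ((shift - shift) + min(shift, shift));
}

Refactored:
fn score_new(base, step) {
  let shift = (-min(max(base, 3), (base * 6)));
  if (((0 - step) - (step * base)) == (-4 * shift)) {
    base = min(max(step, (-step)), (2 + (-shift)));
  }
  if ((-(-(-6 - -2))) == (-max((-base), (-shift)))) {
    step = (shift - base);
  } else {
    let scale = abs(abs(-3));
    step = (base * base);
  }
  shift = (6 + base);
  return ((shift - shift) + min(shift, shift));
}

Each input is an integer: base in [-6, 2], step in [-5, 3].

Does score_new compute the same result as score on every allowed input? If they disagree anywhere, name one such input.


The two versions differ — the changes include arithmetic usage differs, plus statement counts differ, plus constant usage differs, plus min/max/abs usage differs, plus local variable names differ.
As a probe, take base=-6, step=-4: score runs shift=36, then (((0 - step) - (step * base)) == (shift * -4)) is false, then ((-(-(-4))) == min(base, shift)) is false, then step=36, then shift=0, then returns 0; score_new runs shift=36, then (((0 - step) - (step * base)) == (-4 * shift)) is false, then ((-(-(-6 - -2))) == (-max((-base), (-shift)))) is false, then scale=3, then step=36, then shift=0, then returns 0; both end at 0.
An exhaustive pass over the 81 declared inputs shows identical outputs.
verdict: equivalent


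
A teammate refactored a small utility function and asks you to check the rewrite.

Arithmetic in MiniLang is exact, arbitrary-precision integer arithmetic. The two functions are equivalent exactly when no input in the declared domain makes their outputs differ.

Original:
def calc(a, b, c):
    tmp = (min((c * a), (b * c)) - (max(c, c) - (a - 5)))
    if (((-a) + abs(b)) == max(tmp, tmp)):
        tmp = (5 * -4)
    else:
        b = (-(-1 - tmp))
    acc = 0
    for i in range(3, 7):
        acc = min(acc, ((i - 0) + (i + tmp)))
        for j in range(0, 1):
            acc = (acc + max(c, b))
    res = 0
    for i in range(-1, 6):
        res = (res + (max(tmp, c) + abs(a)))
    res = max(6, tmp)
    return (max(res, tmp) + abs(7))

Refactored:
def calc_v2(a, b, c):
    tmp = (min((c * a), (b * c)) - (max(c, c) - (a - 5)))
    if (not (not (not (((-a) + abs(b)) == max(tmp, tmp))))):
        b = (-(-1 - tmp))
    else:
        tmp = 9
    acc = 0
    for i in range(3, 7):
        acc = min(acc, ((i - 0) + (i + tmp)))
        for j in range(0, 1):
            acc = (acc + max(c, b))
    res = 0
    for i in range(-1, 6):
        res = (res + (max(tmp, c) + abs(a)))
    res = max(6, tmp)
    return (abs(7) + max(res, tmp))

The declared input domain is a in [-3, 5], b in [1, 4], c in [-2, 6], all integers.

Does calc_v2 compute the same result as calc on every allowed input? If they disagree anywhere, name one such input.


The rewrite breaks on a=2, b=2, c=3, where the results are 13 and 16.
calc: tmp becomes 0; next (((-a) + abs(b)) == max(tmp, tmp)) evaluates to true; next tmp becomes -20; next acc becomes 0; next at i=3:; next acc becomes -14; next at j=0:; next acc becomes -11; next at i=4:; next acc becomes -12; next at j=0:; next acc becomes -9; next at i=5:; next acc becomes -10; next at j=0:; next acc becomes -7; next at i=6:; next acc becomes -8; next at j=0:; next acc becomes -5; next res becomes 0; next at i=-1:; next res becomes 5; next at i=0:; next res becomes 10; next at i=1:; next res becomes 15; next at i=2:; next res becomes 20; next at i=3:; next res becomes 25; next at i=4:; next res becomes 30; next at i=5:; next res becomes 35; next res becomes 6; next final value 13
calc_v2: tmp becomes 0; next (not (not (not (((-a) + abs(b)) == max(tmp, tmp))))) evaluates to false; next tmp becomes 9; next acc becomes 0; next at i=3:; next acc becomes 0; next at j=0:; next acc becomes 3; next at i=4:; next acc becomes 3; next at j=0:; next acc becomes 6; next at i=5:; next acc becomes 6; next at j=0:; next acc becomes 9; next at i=6:; next acc becomes 9; next at j=0:; next acc becomes 12; next res becomes 0; next at i=-1:; next res becomes 11; next at i=0:; next res becomes 22; next at i=1:; next res becomes 33; next at i=2:; next res becomes 44; next at i=3:; next res becomes 55; next at i=4:; next res becomes 66; next at i=5:; next res becomes 77; next res becomes 9; next final value 16
verdict: not equivalent; witness: a=2, b=2, c=3


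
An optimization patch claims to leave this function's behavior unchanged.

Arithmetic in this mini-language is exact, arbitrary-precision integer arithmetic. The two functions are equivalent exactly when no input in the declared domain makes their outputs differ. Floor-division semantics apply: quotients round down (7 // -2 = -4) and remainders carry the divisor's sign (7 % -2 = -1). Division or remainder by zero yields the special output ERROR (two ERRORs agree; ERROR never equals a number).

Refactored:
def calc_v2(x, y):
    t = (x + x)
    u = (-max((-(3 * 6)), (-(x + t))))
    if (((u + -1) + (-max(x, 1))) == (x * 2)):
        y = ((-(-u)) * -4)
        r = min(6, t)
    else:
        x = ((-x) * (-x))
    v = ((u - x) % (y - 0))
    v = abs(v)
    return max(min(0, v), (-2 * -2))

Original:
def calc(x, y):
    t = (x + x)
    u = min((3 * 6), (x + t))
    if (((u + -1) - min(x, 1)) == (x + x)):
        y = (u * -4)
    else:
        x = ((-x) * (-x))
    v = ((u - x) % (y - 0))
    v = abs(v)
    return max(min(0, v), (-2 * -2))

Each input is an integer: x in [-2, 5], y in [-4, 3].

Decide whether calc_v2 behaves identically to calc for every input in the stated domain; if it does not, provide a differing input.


The rewrite breaks on x=2, y=0, where the results are 4 and ERROR.
calc: t=4, then u=6, then (((u + -1) - min(x, 1)) == (x + x)) is true, then y=-24, then v=-20, then v=20, then returns 4
calc_v2: t=4, then u=6, then (((u + -1) + (-max(x, 1))) == (x * 2)) is false, then x=4, then a zero divisor aborts: ERROR
verdict: not equivalent; witness: x=2, y=0


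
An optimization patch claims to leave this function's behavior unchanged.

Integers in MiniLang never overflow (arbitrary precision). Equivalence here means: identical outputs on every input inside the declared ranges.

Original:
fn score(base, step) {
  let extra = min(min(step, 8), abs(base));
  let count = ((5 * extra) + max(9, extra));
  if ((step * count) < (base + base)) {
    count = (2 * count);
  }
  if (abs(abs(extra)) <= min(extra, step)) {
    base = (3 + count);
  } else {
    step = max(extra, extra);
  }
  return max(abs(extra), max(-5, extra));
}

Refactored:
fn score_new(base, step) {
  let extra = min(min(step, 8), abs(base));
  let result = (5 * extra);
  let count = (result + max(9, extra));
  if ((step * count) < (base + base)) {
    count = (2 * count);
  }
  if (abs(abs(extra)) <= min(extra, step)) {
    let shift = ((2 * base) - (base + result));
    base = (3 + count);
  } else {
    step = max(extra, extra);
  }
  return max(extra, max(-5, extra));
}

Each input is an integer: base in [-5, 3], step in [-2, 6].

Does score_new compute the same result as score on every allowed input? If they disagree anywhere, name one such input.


At base=-5, step=-2: score gives 2, score_new gives -2.
verdict: not equivalent; witness: base=-5, step=-2


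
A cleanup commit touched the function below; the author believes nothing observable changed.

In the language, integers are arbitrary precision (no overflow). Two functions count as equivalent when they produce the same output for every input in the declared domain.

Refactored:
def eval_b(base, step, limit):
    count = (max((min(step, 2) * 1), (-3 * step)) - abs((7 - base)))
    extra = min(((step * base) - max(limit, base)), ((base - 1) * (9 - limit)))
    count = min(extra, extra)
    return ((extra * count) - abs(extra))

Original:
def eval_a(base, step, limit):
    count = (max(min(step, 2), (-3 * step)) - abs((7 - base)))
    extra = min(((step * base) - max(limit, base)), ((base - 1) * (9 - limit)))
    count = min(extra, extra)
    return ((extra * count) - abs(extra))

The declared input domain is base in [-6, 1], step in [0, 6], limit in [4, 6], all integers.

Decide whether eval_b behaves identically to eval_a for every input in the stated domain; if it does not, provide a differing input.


Changes here: constant usage differs; also arithmetic usage differs; the full 168-point sweep finds no disagreement.
verdict: equivalent


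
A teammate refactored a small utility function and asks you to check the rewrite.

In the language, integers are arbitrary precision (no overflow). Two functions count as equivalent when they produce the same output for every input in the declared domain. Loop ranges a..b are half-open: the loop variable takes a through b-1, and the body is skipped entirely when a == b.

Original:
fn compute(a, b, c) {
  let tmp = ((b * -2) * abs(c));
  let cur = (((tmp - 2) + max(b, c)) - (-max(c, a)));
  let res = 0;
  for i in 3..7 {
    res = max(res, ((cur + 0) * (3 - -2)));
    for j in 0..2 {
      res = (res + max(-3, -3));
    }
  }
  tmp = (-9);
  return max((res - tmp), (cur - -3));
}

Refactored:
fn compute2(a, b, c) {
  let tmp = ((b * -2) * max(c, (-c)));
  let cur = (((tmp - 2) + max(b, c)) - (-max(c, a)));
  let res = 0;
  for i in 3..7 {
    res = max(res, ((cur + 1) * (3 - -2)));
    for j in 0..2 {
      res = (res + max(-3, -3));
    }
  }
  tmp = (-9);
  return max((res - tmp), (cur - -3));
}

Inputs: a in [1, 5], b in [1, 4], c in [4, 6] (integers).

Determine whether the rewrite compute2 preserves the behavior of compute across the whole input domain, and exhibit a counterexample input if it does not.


These are not equivalent — on a=5, b=1, c=4 the outputs split (2 vs 3).
compute: tmp := -8 | cur := -1 | res := 0 | iter i=3: | res := 0 | iter j=0: | res := -3 | iter j=1: | res := -6 | iter i=4: | res := -5 | iter j=0: | res := -8 | iter j=1: | res := -11 | iter i=5: | res := -5 | iter j=0: | res := -8 | iter j=1: | res := -11 | iter i=6: | res := -5 | iter j=0: | res := -8 | iter j=1: | res := -11 | tmp := -9 | result 2
compute2: tmp := -8 | cur := -1 | res := 0 | iter i=3: | res := 0 | iter j=0: | res := -3 | iter j=1: | res := -6 | iter i=4: | res := 0 | iter j=0: | res := -3 | iter j=1: | res := -6 | iter i=5: | res := 0 | iter j=0: | res := -3 | iter j=1: | res := -6 | iter i=6: | res := 0 | iter j=0: | res := -3 | iter j=1: | res := -6 | tmp := -9 | result 3
verdict: not equivalent; witness: a=5, b=1, c=4


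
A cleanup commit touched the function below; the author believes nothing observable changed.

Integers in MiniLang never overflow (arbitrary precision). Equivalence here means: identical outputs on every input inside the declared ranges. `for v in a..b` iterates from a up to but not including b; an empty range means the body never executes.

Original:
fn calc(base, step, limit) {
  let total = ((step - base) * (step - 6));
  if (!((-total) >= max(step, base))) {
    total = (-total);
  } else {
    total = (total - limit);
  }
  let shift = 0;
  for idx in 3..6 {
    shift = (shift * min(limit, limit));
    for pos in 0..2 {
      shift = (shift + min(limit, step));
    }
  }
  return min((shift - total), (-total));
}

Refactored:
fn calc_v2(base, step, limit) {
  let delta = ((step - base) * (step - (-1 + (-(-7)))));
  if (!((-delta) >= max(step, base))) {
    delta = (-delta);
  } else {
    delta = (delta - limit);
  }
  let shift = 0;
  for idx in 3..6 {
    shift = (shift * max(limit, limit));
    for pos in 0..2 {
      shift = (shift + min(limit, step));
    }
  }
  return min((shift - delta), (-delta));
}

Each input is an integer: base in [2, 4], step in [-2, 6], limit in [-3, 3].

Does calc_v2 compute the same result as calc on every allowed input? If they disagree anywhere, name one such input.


The edit looks behavioral (`min(limit, limit)` became `max(limit, limit)`), but over these ranges it never changes the outcome.
Tracing base=4, step=2, limit=-1: calc: total := 8 | (!((-total) >= max(step, base))): true | total := -8 | shift := 0 | iter idx=3: | shift := 0 | iter pos=0: | shift := -1 | iter pos=1: | shift := -2 | iter idx=4: | shift := 2 | iter pos=0: | shift := 1 | iter pos=1: | shift := 0 | iter idx=5: | shift := 0 | iter pos=0: | shift := -1 | iter pos=1: | shift := -2 | result 6 | calc_v2: delta := 8 | (!((-delta) >= max(step, base))): true | delta := -8 | shift := 0 | iter idx=3: | shift := 0 | iter pos=0: | shift := -1 | iter pos=1: | shift := -2 | iter idx=4: | shift := 2 | iter pos=0: | shift := 1 | iter pos=1: | shift := 0 | iter idx=5: | shift := 0 | iter pos=0: | shift := -1 | iter pos=1: | shift := -2 | result 6 — matching result 6.
Checked all 189 inputs in the declared domain: the outputs agree on every one.
verdict: equivalent
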